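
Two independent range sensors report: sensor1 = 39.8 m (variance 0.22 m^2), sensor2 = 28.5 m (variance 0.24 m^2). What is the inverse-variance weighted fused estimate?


w1 = (1/var1) / (1/var1 + 1/var2)
   = 4.5455 / (4.5455 + 4.1667) = 0.5217
w2 = 1 - w1 = 0.4783
fused = w1*s1 + w2*s2 = 20.7652 + 13.6304
= 34.3957 m


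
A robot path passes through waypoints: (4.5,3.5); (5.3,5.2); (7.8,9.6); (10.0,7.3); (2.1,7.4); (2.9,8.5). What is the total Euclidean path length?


Segment lengths:
  seg1 = sqrt((0.8)^2 + (1.7)^2) = 1.8788
  seg2 = sqrt((2.5)^2 + (4.4)^2) = 5.0606
  seg3 = sqrt((2.2)^2 + (-2.3)^2) = 3.1828
  seg4 = sqrt((-7.9)^2 + (0.1)^2) = 7.9006
  seg5 = sqrt((0.8)^2 + (1.1)^2) = 1.3601
Total = 19.383


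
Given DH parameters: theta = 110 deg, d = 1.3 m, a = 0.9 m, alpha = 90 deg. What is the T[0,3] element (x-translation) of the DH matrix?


T[0,3] = a * cos(theta)
= 0.9 * cos(110 deg)
= 0.9 * -0.342
= -0.3078


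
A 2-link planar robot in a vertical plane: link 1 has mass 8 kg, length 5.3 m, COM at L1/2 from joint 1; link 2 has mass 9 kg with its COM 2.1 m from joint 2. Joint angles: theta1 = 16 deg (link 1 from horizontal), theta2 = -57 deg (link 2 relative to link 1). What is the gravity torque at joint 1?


Horizontal distance from joint 1 to link-1 COM:
  x_c1 = (L1/2)*cos(t1) = 2.65 * 0.9613 = 2.5473 m
Horizontal distance from joint 1 to link-2 COM:
  x_c2 = L1*cos(t1) + Lc2*cos(t1+t2)
       = 5.3*0.9613 + 2.1*0.7547 = 6.6796 m
tau1 = m1*g*x_c1 + m2*g*x_c2
     = 8*9.81*2.5473 + 9*9.81*6.6796
     = 199.9155 + 589.7399
     = 789.6554 Nm


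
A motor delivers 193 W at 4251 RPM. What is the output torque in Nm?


omega = 4251 * 2*pi/60 = 445.1637 rad/s
tau = P / omega = 193 / 445.1637
= 0.4335 Nm


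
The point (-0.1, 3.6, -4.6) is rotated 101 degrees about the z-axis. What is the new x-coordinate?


Rotation about z-axis: x' = x*cos(theta) - y*sin(theta)
= -0.1 * -0.1908 - 3.6 * 0.9816
= -3.5148


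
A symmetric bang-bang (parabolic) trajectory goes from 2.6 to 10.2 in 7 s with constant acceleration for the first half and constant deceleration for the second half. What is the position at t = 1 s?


Symmetric rest-to-rest: each phase covers (pf-p0)/2 in time T/2. 0.5*a*(T/2)^2 = (pf-p0)/2 => a = 4*(pf-p0)/T^2
a = 4*(10.2-2.6)/7^2 = 0.6204
t = 1 is in the acceleration phase (t <= T/2).
p = p0 + 0.5*a*t^2 = 2.6 + 0.5*0.6204*1^2
= 2.9102


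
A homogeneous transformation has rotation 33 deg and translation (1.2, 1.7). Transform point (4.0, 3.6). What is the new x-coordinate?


x' = cos(theta)*px - sin(theta)*py + tx
= 0.8387*4.0 - 0.5446*3.6 + 1.2
= 2.594


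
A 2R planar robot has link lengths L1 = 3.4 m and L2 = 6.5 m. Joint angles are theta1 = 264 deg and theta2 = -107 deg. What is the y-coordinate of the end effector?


Convert angles to radians: theta1 = 4.6077, theta2 = -1.8675
y = L1*sin(theta1) + L2*sin(theta1+theta2)
y = -3.3814 + 2.5398
y = -0.8416


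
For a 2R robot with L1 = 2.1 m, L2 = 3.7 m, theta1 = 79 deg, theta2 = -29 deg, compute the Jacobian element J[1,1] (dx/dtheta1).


J[1,1] = -L1*sin(t1) - L2*sin(t1+t2)
= -2.1*sin(79) - 3.7*sin(50)
= -4.8958


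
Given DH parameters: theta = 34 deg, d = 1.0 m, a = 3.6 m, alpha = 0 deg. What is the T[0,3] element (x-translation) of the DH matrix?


T[0,3] = a * cos(theta)
= 3.6 * cos(34 deg)
= 3.6 * 0.829
= 2.9845


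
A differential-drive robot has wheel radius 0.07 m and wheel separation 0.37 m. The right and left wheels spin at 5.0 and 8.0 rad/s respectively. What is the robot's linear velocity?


vR = r*wR = 0.07*5.0 = 0.35 m/s
vL = r*wL = 0.07*8.0 = 0.56 m/s
v = (vR+vL)/2 = 0.455 m/s
omega = (vR-vL)/L = -0.5676 rad/s
linear velocity = 0.455 m/s


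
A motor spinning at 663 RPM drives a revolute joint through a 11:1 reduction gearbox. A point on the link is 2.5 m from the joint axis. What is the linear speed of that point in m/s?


omega_motor = 663 * 2*pi/60 = 69.4292 rad/s
omega_joint = omega_motor / 11 = 6.3117 rad/s
v = omega_joint * r = 6.3117 * 2.5
= 15.7794 m/s


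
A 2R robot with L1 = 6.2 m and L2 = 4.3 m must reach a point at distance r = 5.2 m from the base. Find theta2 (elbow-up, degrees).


cos(theta2) = (r^2 - L1^2 - L2^2) / (2*L1*L2)
cos(theta2) = (27.04 - 38.44 - 18.49) / 53.32
cos(theta2) = -0.560578
theta2 = 124.0958 degrees


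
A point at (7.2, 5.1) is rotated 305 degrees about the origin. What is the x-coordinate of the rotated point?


x' = x*cos(theta) - y*sin(theta)
cos(305 deg) = 0.5736, sin(305 deg) = -0.8192
x' = 7.2 * 0.5736 - 5.1 * -0.8192
= 4.1298 - -4.1777
= 8.3074


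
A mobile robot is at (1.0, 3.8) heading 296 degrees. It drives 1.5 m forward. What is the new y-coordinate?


y_new = y0 + d*sin(theta)
= 3.8 + 1.5*sin(296)
= 3.8 + -1.3482
= 2.4518


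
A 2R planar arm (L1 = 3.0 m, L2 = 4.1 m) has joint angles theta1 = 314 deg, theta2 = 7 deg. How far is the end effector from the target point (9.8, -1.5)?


End effector via forward kinematics:
x = L1*cos(t1) + L2*cos(t1+t2) = 5.2703
y = L1*sin(t1) + L2*sin(t1+t2) = -4.7382
Distance to target:
d = sqrt((9.8 - 5.2703)^2 + (-1.5 - -4.7382)^2)
= sqrt(20.5184 + 10.4862)
= 5.5682 m


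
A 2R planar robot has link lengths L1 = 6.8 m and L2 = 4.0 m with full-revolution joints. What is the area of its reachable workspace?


r_max = L1 + L2 = 10.8 m
r_min = |L1 - L2| = 2.8 m
Area = pi*(r_max^2 - r_min^2)
= pi*(116.64 - 7.84)
= pi * 108.8
= 341.8053 m^2


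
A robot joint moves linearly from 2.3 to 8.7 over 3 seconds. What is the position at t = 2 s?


s = t/T = 2/3 = 0.6667
p(t) = p0 + (pf-p0)*s
= 2.3 + (8.7 - 2.3) * 0.6667
= 6.5667


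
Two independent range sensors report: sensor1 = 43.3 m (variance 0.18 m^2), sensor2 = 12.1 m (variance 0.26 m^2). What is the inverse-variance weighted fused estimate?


w1 = (1/var1) / (1/var1 + 1/var2)
   = 5.5556 / (5.5556 + 3.8462) = 0.5909
w2 = 1 - w1 = 0.4091
fused = w1*s1 + w2*s2 = 25.5864 + 4.95
= 30.5364 m


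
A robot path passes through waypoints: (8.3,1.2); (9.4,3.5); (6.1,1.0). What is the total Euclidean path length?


Segment lengths:
  seg1 = sqrt((1.1)^2 + (2.3)^2) = 2.5495
  seg2 = sqrt((-3.3)^2 + (-2.5)^2) = 4.14
Total = 6.6896


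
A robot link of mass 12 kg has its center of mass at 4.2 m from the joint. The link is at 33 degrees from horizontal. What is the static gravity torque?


tau = m*g*L*cos(angle)
= 12 * 9.81 * 4.2 * cos(33 deg)
= 12 * 9.81 * 4.2 * 0.8387
= 414.6589 Nm


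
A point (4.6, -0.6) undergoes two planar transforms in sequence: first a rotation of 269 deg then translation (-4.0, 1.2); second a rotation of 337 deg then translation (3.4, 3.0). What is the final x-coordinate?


After transform 1:
x1 = cos(269)*4.6 - sin(269)*-0.6 + -4.0 = -4.6802
y1 = sin(269)*4.6 + cos(269)*-0.6 + 1.2 = -3.3888
After transform 2:
x2 = cos(337)*-4.6802 - sin(337)*-3.3888 + 3.4
= -2.2323


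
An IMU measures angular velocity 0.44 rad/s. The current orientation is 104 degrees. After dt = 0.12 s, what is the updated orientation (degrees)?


delta_theta = w * dt = 0.44 * 0.12 = 0.0528 rad
= 3.0252 deg
theta_new = 104 + 3.0252 = 107.0252 deg


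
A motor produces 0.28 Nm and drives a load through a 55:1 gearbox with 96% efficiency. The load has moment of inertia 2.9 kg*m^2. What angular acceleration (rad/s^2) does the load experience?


tau_out = tau_motor * N * eta
= 0.28 * 55 * 0.96 = 14.784 Nm
alpha = tau_out / I = 14.784 / 2.9
= 5.0979 rad/s^2


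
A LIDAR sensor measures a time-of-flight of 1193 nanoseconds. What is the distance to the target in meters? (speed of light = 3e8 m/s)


tof = 1193 ns = 1.193e-06 s
dist = c * tof / 2
= 3e8 * 1.193e-06 / 2
= 178.95 m


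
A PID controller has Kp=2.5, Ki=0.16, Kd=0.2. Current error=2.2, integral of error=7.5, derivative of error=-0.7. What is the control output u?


u = Kp*e + Ki*int(e) + Kd*de/dt
= 2.5*2.2 + 0.16*7.5 + 0.2*(-0.7)
= 5.5 + 1.2 + -0.14
= 6.56


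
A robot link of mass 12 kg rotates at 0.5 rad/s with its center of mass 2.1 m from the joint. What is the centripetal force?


F = m * omega^2 * r
= 12 * 0.5^2 * 2.1
= 12 * 0.25 * 2.1
= 6.3 N


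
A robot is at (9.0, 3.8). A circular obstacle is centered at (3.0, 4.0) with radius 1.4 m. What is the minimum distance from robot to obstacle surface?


center_dist = sqrt((9.0-3.0)^2 + (3.8-4.0)^2)
= sqrt(36.0 + 0.04)
= 6.0033
min_dist = center_dist - radius = 6.0033 - 1.4 = 4.6033 m


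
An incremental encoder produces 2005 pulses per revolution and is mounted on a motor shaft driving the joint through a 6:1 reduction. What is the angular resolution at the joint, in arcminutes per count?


counts per rev = 2005
effective counts at joint = 2005 * 6 = 12030
resolution = 360*60 / 12030
= 1.7955 arcmin/count


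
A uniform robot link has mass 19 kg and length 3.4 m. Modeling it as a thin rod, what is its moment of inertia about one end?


I = (1/3) * m * L^2
= (1/3) * 19 * 3.4^2
= 0.333333 * 19 * 11.56
= 73.2133 kg*m^2


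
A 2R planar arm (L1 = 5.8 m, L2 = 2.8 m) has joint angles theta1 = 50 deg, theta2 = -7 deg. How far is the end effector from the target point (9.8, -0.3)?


End effector via forward kinematics:
x = L1*cos(t1) + L2*cos(t1+t2) = 5.776
y = L1*sin(t1) + L2*sin(t1+t2) = 6.3527
Distance to target:
d = sqrt((9.8 - 5.776)^2 + (-0.3 - 6.3527)^2)
= sqrt(16.1929 + 44.2578)
= 7.775 m


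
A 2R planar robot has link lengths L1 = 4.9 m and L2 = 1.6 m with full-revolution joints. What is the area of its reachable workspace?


r_max = L1 + L2 = 6.5 m
r_min = |L1 - L2| = 3.3 m
Area = pi*(r_max^2 - r_min^2)
= pi*(42.25 - 10.89)
= pi * 31.36
= 98.5203 m^2


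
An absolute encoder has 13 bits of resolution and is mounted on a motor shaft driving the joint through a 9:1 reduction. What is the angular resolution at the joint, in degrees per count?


counts = 2^13 = 8192
effective counts at joint = 8192 * 9 = 73728
resolution = 360 / 73728
= 0.0049 deg/count


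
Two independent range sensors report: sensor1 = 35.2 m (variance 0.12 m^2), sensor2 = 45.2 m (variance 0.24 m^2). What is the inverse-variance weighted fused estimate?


w1 = (1/var1) / (1/var1 + 1/var2)
   = 8.3333 / (8.3333 + 4.1667) = 0.6667
w2 = 1 - w1 = 0.3333
fused = w1*s1 + w2*s2 = 23.4667 + 15.0667
= 38.5333 m


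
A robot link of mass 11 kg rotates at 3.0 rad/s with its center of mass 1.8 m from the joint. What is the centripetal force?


F = m * omega^2 * r
= 11 * 3.0^2 * 1.8
= 11 * 9.0 * 1.8
= 178.2 N


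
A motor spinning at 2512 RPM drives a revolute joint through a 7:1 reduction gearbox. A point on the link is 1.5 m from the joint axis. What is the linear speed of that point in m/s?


omega_motor = 2512 * 2*pi/60 = 263.056 rad/s
omega_joint = omega_motor / 7 = 37.5794 rad/s
v = omega_joint * r = 37.5794 * 1.5
= 56.3691 m/s


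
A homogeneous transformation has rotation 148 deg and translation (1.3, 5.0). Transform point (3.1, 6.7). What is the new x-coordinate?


x' = cos(theta)*px - sin(theta)*py + tx
= -0.848*3.1 - 0.5299*6.7 + 1.3
= -4.8794


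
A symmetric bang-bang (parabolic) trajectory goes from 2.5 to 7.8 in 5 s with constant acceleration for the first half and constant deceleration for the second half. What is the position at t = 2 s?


Symmetric rest-to-rest: each phase covers (pf-p0)/2 in time T/2. 0.5*a*(T/2)^2 = (pf-p0)/2 => a = 4*(pf-p0)/T^2
a = 4*(7.8-2.5)/5^2 = 0.848
t = 2 is in the acceleration phase (t <= T/2).
p = p0 + 0.5*a*t^2 = 2.5 + 0.5*0.848*2^2
= 4.196


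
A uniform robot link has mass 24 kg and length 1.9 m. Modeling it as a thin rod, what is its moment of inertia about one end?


I = (1/3) * m * L^2
= (1/3) * 24 * 1.9^2
= 0.333333 * 24 * 3.61
= 28.88 kg*m^2


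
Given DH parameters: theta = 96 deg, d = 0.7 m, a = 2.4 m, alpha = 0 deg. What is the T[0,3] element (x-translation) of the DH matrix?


T[0,3] = a * cos(theta)
= 2.4 * cos(96 deg)
= 2.4 * -0.1045
= -0.2509


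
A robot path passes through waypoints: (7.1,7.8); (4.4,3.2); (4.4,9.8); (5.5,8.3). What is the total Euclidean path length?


Segment lengths:
  seg1 = sqrt((-2.7)^2 + (-4.6)^2) = 5.3339
  seg2 = sqrt((0.0)^2 + (6.6)^2) = 6.6
  seg3 = sqrt((1.1)^2 + (-1.5)^2) = 1.8601
Total = 13.794


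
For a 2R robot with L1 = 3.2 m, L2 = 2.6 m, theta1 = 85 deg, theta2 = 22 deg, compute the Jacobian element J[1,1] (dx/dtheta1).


J[1,1] = -L1*sin(t1) - L2*sin(t1+t2)
= -3.2*sin(85) - 2.6*sin(107)
= -5.6742


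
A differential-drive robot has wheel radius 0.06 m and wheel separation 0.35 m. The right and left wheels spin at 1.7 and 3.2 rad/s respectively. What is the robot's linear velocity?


vR = r*wR = 0.06*1.7 = 0.102 m/s
vL = r*wL = 0.06*3.2 = 0.192 m/s
v = (vR+vL)/2 = 0.147 m/s
omega = (vR-vL)/L = -0.2571 rad/s
linear velocity = 0.147 m/s


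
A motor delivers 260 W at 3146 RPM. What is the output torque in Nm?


omega = 3146 * 2*pi/60 = 329.4483 rad/s
tau = P / omega = 260 / 329.4483
= 0.7892 Nm


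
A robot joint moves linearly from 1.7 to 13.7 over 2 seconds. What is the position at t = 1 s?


s = t/T = 1/2 = 0.5
p(t) = p0 + (pf-p0)*s
= 1.7 + (13.7 - 1.7) * 0.5
= 7.7


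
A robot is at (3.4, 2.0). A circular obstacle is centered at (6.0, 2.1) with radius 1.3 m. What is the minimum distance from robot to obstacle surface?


center_dist = sqrt((3.4-6.0)^2 + (2.0-2.1)^2)
= sqrt(6.76 + 0.01)
= 2.6019
min_dist = center_dist - radius = 2.6019 - 1.3 = 1.3019 m


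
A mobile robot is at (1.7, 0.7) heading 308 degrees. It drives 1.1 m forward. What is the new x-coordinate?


x_new = x0 + d*cos(theta)
= 1.7 + 1.1*cos(308)
= 1.7 + 0.6772
= 2.3772


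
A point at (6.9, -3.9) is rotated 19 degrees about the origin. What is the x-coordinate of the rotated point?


x' = x*cos(theta) - y*sin(theta)
cos(19 deg) = 0.9455, sin(19 deg) = 0.3256
x' = 6.9 * 0.9455 - -3.9 * 0.3256
= 6.5241 - -1.2697
= 7.7938


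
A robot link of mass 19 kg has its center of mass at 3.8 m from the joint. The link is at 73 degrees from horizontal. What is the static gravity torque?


tau = m*g*L*cos(angle)
= 19 * 9.81 * 3.8 * cos(73 deg)
= 19 * 9.81 * 3.8 * 0.2924
= 207.0816 Nm


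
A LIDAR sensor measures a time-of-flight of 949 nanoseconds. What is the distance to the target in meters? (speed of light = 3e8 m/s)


tof = 949 ns = 9.49e-07 s
dist = c * tof / 2
= 3e8 * 9.49e-07 / 2
= 142.35 m


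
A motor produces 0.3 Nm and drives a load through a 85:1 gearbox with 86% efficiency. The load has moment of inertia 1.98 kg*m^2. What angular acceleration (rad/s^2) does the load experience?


tau_out = tau_motor * N * eta
= 0.3 * 85 * 0.86 = 21.93 Nm
alpha = tau_out / I = 21.93 / 1.98
= 11.0758 rad/s^2


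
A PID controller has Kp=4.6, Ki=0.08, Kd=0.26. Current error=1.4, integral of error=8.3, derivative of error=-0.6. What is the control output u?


u = Kp*e + Ki*int(e) + Kd*de/dt
= 4.6*1.4 + 0.08*8.3 + 0.26*(-0.6)
= 6.44 + 0.664 + -0.156
= 6.948


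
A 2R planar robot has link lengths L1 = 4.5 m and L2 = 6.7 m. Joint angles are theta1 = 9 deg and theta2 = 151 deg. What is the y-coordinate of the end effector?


Convert angles to radians: theta1 = 0.1571, theta2 = 2.6354
y = L1*sin(theta1) + L2*sin(theta1+theta2)
y = 0.704 + 2.2915
y = 2.9955


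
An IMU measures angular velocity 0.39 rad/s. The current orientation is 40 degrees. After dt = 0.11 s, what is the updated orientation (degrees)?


delta_theta = w * dt = 0.39 * 0.11 = 0.0429 rad
= 2.458 deg
theta_new = 40 + 2.458 = 42.458 deg


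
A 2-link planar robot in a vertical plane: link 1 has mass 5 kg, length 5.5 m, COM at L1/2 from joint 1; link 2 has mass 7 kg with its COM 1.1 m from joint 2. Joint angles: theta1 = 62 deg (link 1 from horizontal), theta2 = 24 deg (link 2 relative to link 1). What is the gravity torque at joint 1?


Horizontal distance from joint 1 to link-1 COM:
  x_c1 = (L1/2)*cos(t1) = 2.75 * 0.4695 = 1.291 m
Horizontal distance from joint 1 to link-2 COM:
  x_c2 = L1*cos(t1) + Lc2*cos(t1+t2)
       = 5.5*0.4695 + 1.1*0.0698 = 2.6588 m
tau1 = m1*g*x_c1 + m2*g*x_c2
     = 5*9.81*1.291 + 7*9.81*2.6588
     = 63.3258 + 182.5816
     = 245.9074 Nm


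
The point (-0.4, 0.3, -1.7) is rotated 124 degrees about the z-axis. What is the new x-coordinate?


Rotation about z-axis: x' = x*cos(theta) - y*sin(theta)
= -0.4 * -0.5592 - 0.3 * 0.829
= -0.025


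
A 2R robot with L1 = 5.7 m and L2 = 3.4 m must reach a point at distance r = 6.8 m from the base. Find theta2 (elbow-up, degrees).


cos(theta2) = (r^2 - L1^2 - L2^2) / (2*L1*L2)
cos(theta2) = (46.24 - 32.49 - 11.56) / 38.76
cos(theta2) = 0.056502
theta2 = 86.761 degrees


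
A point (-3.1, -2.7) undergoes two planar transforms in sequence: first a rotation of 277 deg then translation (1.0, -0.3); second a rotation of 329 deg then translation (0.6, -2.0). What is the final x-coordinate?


After transform 1:
x1 = cos(277)*-3.1 - sin(277)*-2.7 + 1.0 = -2.0577
y1 = sin(277)*-3.1 + cos(277)*-2.7 + -0.3 = 2.4478
After transform 2:
x2 = cos(329)*-2.0577 - sin(329)*2.4478 + 0.6
= 0.097


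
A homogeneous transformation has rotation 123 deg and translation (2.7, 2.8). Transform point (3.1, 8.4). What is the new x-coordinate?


x' = cos(theta)*px - sin(theta)*py + tx
= -0.5446*3.1 - 0.8387*8.4 + 2.7
= -6.0332


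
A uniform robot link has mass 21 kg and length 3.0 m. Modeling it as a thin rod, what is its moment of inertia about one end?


I = (1/3) * m * L^2
= (1/3) * 21 * 3.0^2
= 0.333333 * 21 * 9.0
= 63.0 kg*m^2


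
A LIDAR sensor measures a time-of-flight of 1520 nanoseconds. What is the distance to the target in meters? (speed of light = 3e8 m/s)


tof = 1520 ns = 1.52e-06 s
dist = c * tof / 2
= 3e8 * 1.52e-06 / 2
= 228.0 m


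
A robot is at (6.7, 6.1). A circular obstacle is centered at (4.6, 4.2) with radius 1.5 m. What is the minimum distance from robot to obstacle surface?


center_dist = sqrt((6.7-4.6)^2 + (6.1-4.2)^2)
= sqrt(4.41 + 3.61)
= 2.832
min_dist = center_dist - radius = 2.832 - 1.5 = 1.332 m


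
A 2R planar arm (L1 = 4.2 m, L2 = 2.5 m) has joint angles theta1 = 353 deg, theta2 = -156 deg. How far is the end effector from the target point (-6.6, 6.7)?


End effector via forward kinematics:
x = L1*cos(t1) + L2*cos(t1+t2) = 1.7779
y = L1*sin(t1) + L2*sin(t1+t2) = -1.2428
Distance to target:
d = sqrt((-6.6 - 1.7779)^2 + (6.7 - -1.2428)^2)
= sqrt(70.1897 + 63.0878)
= 11.5446 m


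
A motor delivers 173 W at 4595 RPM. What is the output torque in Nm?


omega = 4595 * 2*pi/60 = 481.1873 rad/s
tau = P / omega = 173 / 481.1873
= 0.3595 Nm


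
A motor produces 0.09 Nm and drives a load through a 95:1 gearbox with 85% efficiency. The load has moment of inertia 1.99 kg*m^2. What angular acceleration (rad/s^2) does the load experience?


tau_out = tau_motor * N * eta
= 0.09 * 95 * 0.85 = 7.2675 Nm
alpha = tau_out / I = 7.2675 / 1.99
= 3.652 rad/s^2


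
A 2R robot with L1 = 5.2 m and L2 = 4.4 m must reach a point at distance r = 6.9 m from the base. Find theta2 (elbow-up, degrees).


cos(theta2) = (r^2 - L1^2 - L2^2) / (2*L1*L2)
cos(theta2) = (47.61 - 27.04 - 19.36) / 45.76
cos(theta2) = 0.026442
theta2 = 88.4848 degrees


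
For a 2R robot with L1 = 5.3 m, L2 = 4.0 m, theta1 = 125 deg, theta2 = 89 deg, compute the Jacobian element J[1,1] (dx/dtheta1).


J[1,1] = -L1*sin(t1) - L2*sin(t1+t2)
= -5.3*sin(125) - 4.0*sin(214)
= -2.1047


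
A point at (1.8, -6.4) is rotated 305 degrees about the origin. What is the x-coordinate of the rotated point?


x' = x*cos(theta) - y*sin(theta)
cos(305 deg) = 0.5736, sin(305 deg) = -0.8192
x' = 1.8 * 0.5736 - -6.4 * -0.8192
= 1.0324 - 5.2426
= -4.2101


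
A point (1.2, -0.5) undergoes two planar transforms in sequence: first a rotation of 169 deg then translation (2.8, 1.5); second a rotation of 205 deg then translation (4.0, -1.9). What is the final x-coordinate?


After transform 1:
x1 = cos(169)*1.2 - sin(169)*-0.5 + 2.8 = 1.7175
y1 = sin(169)*1.2 + cos(169)*-0.5 + 1.5 = 2.2198
After transform 2:
x2 = cos(205)*1.7175 - sin(205)*2.2198 + 4.0
= 3.3816


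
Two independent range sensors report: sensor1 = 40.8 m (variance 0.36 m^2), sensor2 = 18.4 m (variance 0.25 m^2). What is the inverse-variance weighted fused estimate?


w1 = (1/var1) / (1/var1 + 1/var2)
   = 2.7778 / (2.7778 + 4.0) = 0.4098
w2 = 1 - w1 = 0.5902
fused = w1*s1 + w2*s2 = 16.7213 + 10.859
= 27.5803 m


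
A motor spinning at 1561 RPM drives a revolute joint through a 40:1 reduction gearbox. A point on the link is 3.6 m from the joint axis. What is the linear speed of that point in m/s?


omega_motor = 1561 * 2*pi/60 = 163.4675 rad/s
omega_joint = omega_motor / 40 = 4.0867 rad/s
v = omega_joint * r = 4.0867 * 3.6
= 14.7121 m/s


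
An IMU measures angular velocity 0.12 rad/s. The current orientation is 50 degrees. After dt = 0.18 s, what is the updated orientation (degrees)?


delta_theta = w * dt = 0.12 * 0.18 = 0.0216 rad
= 1.2376 deg
theta_new = 50 + 1.2376 = 51.2376 deg


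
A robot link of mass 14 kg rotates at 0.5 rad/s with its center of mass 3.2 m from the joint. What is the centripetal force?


F = m * omega^2 * r
= 14 * 0.5^2 * 3.2
= 14 * 0.25 * 3.2
= 11.2 N


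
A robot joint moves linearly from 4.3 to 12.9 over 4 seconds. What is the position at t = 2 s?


s = t/T = 2/4 = 0.5
p(t) = p0 + (pf-p0)*s
= 4.3 + (12.9 - 4.3) * 0.5
= 8.6


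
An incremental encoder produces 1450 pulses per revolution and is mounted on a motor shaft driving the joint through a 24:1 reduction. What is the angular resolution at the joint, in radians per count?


counts per rev = 1450
effective counts at joint = 1450 * 24 = 34800
resolution = 2*pi / 34800
= 1.8055e-04 rad/count


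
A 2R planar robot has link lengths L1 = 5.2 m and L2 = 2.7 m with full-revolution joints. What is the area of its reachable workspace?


r_max = L1 + L2 = 7.9 m
r_min = |L1 - L2| = 2.5 m
Area = pi*(r_max^2 - r_min^2)
= pi*(62.41 - 6.25)
= pi * 56.16
= 176.4318 m^2


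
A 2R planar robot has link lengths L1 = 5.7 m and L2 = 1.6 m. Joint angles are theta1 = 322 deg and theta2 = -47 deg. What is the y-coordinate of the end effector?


Convert angles to radians: theta1 = 5.62, theta2 = -0.8203
y = L1*sin(theta1) + L2*sin(theta1+theta2)
y = -3.5093 + -1.5939
y = -5.1032


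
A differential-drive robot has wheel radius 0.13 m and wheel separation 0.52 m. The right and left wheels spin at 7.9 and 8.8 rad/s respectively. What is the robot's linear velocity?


vR = r*wR = 0.13*7.9 = 1.027 m/s
vL = r*wL = 0.13*8.8 = 1.144 m/s
v = (vR+vL)/2 = 1.0855 m/s
omega = (vR-vL)/L = -0.225 rad/s
linear velocity = 1.0855 m/s


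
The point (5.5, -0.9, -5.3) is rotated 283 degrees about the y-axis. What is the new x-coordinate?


Rotation about y-axis: x' = x*cos(theta) + z*sin(theta)
= 5.5 * 0.225 + -5.3 * -0.9744
= 6.4014


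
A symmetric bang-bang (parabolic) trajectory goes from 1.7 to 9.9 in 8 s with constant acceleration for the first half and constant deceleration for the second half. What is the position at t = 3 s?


Symmetric rest-to-rest: each phase covers (pf-p0)/2 in time T/2. 0.5*a*(T/2)^2 = (pf-p0)/2 => a = 4*(pf-p0)/T^2
a = 4*(9.9-1.7)/8^2 = 0.5125
t = 3 is in the acceleration phase (t <= T/2).
p = p0 + 0.5*a*t^2 = 1.7 + 0.5*0.5125*3^2
= 4.0063


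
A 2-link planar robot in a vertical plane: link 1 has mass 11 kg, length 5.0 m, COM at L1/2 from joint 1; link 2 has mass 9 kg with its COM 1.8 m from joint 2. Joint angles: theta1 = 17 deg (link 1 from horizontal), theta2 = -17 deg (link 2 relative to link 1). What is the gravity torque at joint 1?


Horizontal distance from joint 1 to link-1 COM:
  x_c1 = (L1/2)*cos(t1) = 2.5 * 0.9563 = 2.3908 m
Horizontal distance from joint 1 to link-2 COM:
  x_c2 = L1*cos(t1) + Lc2*cos(t1+t2)
       = 5.0*0.9563 + 1.8*1.0 = 6.5815 m
tau1 = m1*g*x_c1 + m2*g*x_c2
     = 11*9.81*2.3908 + 9*9.81*6.5815
     = 257.9871 + 581.0827
     = 839.0699 Nm


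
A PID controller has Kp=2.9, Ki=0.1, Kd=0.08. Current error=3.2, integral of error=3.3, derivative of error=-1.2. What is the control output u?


u = Kp*e + Ki*int(e) + Kd*de/dt
= 2.9*3.2 + 0.1*3.3 + 0.08*(-1.2)
= 9.28 + 0.33 + -0.096
= 9.514


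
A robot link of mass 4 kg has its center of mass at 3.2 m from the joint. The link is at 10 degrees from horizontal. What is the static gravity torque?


tau = m*g*L*cos(angle)
= 4 * 9.81 * 3.2 * cos(10 deg)
= 4 * 9.81 * 3.2 * 0.9848
= 123.6603 Nm


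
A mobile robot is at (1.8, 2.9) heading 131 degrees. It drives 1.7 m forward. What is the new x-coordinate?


x_new = x0 + d*cos(theta)
= 1.8 + 1.7*cos(131)
= 1.8 + -1.1153
= 0.6847


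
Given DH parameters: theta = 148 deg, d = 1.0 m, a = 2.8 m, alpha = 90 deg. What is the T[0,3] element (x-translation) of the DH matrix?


T[0,3] = a * cos(theta)
= 2.8 * cos(148 deg)
= 2.8 * -0.848
= -2.3745


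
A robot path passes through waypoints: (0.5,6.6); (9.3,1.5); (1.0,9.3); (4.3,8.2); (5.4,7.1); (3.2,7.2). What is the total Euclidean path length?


Segment lengths:
  seg1 = sqrt((8.8)^2 + (-5.1)^2) = 10.171
  seg2 = sqrt((-8.3)^2 + (7.8)^2) = 11.3899
  seg3 = sqrt((3.3)^2 + (-1.1)^2) = 3.4785
  seg4 = sqrt((1.1)^2 + (-1.1)^2) = 1.5556
  seg5 = sqrt((-2.2)^2 + (0.1)^2) = 2.2023
Total = 28.7974


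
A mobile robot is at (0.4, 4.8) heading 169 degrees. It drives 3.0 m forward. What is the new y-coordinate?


y_new = y0 + d*sin(theta)
= 4.8 + 3.0*sin(169)
= 4.8 + 0.5724
= 5.3724


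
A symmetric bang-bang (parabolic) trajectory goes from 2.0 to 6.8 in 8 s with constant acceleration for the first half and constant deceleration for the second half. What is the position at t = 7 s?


Symmetric rest-to-rest: each phase covers (pf-p0)/2 in time T/2. 0.5*a*(T/2)^2 = (pf-p0)/2 => a = 4*(pf-p0)/T^2
a = 4*(6.8-2.0)/8^2 = 0.3
t = 7 is in the deceleration phase (t > T/2).
p = pf - 0.5*a*(T-t)^2 = 6.8 - 0.5*0.3*1^2
= 6.65


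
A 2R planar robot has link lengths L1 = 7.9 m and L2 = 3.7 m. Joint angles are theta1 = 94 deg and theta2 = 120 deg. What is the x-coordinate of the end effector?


Convert angles to radians: theta1 = 1.6406, theta2 = 2.0944
x = L1*cos(theta1) + L2*cos(theta1+theta2)
x = -0.5511 + -3.0674
x = -3.6185


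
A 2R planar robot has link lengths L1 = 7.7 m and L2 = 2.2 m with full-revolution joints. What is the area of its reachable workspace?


r_max = L1 + L2 = 9.9 m
r_min = |L1 - L2| = 5.5 m
Area = pi*(r_max^2 - r_min^2)
= pi*(98.01 - 30.25)
= pi * 67.76
= 212.8743 m^2


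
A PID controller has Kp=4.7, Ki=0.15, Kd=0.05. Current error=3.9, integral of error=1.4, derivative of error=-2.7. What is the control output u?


u = Kp*e + Ki*int(e) + Kd*de/dt
= 4.7*3.9 + 0.15*1.4 + 0.05*(-2.7)
= 18.33 + 0.21 + -0.135
= 18.405


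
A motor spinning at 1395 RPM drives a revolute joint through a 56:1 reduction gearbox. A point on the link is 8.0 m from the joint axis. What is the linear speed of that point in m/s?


omega_motor = 1395 * 2*pi/60 = 146.0841 rad/s
omega_joint = omega_motor / 56 = 2.6086 rad/s
v = omega_joint * r = 2.6086 * 8.0
= 20.8692 m/s


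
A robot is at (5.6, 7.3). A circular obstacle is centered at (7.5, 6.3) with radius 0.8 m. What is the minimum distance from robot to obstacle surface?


center_dist = sqrt((5.6-7.5)^2 + (7.3-6.3)^2)
= sqrt(3.61 + 1.0)
= 2.1471
min_dist = center_dist - radius = 2.1471 - 0.8 = 1.3471 m


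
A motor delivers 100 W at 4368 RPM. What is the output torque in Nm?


omega = 4368 * 2*pi/60 = 457.4159 rad/s
tau = P / omega = 100 / 457.4159
= 0.2186 Nm


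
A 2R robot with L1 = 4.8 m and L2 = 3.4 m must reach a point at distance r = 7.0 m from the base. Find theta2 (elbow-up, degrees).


cos(theta2) = (r^2 - L1^2 - L2^2) / (2*L1*L2)
cos(theta2) = (49.0 - 23.04 - 11.56) / 32.64
cos(theta2) = 0.441176
theta2 = 63.821 degrees


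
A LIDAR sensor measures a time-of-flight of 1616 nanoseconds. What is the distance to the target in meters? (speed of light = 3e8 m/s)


tof = 1616 ns = 1.616e-06 s
dist = c * tof / 2
= 3e8 * 1.616e-06 / 2
= 242.4 m


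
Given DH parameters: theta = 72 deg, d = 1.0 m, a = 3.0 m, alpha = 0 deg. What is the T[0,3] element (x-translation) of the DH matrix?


T[0,3] = a * cos(theta)
= 3.0 * cos(72 deg)
= 3.0 * 0.309
= 0.9271


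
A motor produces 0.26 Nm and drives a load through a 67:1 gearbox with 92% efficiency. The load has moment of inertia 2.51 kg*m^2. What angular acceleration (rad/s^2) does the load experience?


tau_out = tau_motor * N * eta
= 0.26 * 67 * 0.92 = 16.0264 Nm
alpha = tau_out / I = 16.0264 / 2.51
= 6.385 rad/s^2


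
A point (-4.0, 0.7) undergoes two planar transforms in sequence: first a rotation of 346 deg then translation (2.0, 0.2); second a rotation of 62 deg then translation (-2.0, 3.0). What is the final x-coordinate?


After transform 1:
x1 = cos(346)*-4.0 - sin(346)*0.7 + 2.0 = -1.7118
y1 = sin(346)*-4.0 + cos(346)*0.7 + 0.2 = 1.8469
After transform 2:
x2 = cos(62)*-1.7118 - sin(62)*1.8469 + -2.0
= -4.4344


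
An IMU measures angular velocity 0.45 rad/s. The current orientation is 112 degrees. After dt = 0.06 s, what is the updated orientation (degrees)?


delta_theta = w * dt = 0.45 * 0.06 = 0.027 rad
= 1.547 deg
theta_new = 112 + 1.547 = 113.547 deg


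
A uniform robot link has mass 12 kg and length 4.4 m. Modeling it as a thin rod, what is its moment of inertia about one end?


I = (1/3) * m * L^2
= (1/3) * 12 * 4.4^2
= 0.333333 * 12 * 19.36
= 77.44 kg*m^2


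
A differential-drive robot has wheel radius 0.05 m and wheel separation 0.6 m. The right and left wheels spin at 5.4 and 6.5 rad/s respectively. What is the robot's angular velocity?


vR = r*wR = 0.05*5.4 = 0.27 m/s
vL = r*wL = 0.05*6.5 = 0.325 m/s
v = (vR+vL)/2 = 0.2975 m/s
omega = (vR-vL)/L = -0.0917 rad/s
angular velocity = -0.0917 rad/s


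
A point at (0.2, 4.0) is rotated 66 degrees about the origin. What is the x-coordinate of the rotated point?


x' = x*cos(theta) - y*sin(theta)
cos(66 deg) = 0.4067, sin(66 deg) = 0.9135
x' = 0.2 * 0.4067 - 4.0 * 0.9135
= 0.0813 - 3.6542
= -3.5728


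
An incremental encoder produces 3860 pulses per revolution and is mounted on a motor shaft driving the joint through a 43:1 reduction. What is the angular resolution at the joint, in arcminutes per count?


counts per rev = 3860
effective counts at joint = 3860 * 43 = 165980
resolution = 360*60 / 165980
= 0.1301 arcmin/count


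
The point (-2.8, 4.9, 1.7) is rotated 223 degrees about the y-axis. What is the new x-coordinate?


Rotation about y-axis: x' = x*cos(theta) + z*sin(theta)
= -2.8 * -0.7314 + 1.7 * -0.682
= 0.8884


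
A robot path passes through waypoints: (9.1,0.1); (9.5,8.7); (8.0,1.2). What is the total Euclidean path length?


Segment lengths:
  seg1 = sqrt((0.4)^2 + (8.6)^2) = 8.6093
  seg2 = sqrt((-1.5)^2 + (-7.5)^2) = 7.6485
Total = 16.2578


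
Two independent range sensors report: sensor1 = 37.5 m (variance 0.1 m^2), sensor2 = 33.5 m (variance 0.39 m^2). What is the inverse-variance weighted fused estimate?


w1 = (1/var1) / (1/var1 + 1/var2)
   = 10.0 / (10.0 + 2.5641) = 0.7959
w2 = 1 - w1 = 0.2041
fused = w1*s1 + w2*s2 = 29.8469 + 6.8367
= 36.6837 m


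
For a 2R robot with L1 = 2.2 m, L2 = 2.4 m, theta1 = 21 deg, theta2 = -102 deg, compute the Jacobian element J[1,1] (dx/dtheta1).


J[1,1] = -L1*sin(t1) - L2*sin(t1+t2)
= -2.2*sin(21) - 2.4*sin(-81)
= 1.582


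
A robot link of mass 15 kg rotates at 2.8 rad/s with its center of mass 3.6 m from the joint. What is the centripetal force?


F = m * omega^2 * r
= 15 * 2.8^2 * 3.6
= 15 * 7.84 * 3.6
= 423.36 N


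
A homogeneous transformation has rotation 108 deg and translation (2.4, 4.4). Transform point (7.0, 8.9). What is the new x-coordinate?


x' = cos(theta)*px - sin(theta)*py + tx
= -0.309*7.0 - 0.9511*8.9 + 2.4
= -8.2275


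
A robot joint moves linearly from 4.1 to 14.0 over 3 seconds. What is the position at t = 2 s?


s = t/T = 2/3 = 0.6667
p(t) = p0 + (pf-p0)*s
= 4.1 + (14.0 - 4.1) * 0.6667
= 10.7


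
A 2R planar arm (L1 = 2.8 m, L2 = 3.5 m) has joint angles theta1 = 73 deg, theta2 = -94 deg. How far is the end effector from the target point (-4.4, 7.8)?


End effector via forward kinematics:
x = L1*cos(t1) + L2*cos(t1+t2) = 4.0862
y = L1*sin(t1) + L2*sin(t1+t2) = 1.4234
Distance to target:
d = sqrt((-4.4 - 4.0862)^2 + (7.8 - 1.4234)^2)
= sqrt(72.0151 + 40.6615)
= 10.6149 m


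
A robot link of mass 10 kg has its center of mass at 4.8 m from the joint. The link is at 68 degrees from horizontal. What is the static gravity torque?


tau = m*g*L*cos(angle)
= 10 * 9.81 * 4.8 * cos(68 deg)
= 10 * 9.81 * 4.8 * 0.3746
= 176.3948 Nm


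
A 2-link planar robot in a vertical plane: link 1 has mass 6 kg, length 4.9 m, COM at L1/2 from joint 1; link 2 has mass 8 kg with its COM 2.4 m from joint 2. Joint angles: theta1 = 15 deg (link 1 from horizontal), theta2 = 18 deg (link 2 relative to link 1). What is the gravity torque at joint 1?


Horizontal distance from joint 1 to link-1 COM:
  x_c1 = (L1/2)*cos(t1) = 2.45 * 0.9659 = 2.3665 m
Horizontal distance from joint 1 to link-2 COM:
  x_c2 = L1*cos(t1) + Lc2*cos(t1+t2)
       = 4.9*0.9659 + 2.4*0.8387 = 6.7458 m
tau1 = m1*g*x_c1 + m2*g*x_c2
     = 6*9.81*2.3665 + 8*9.81*6.7458
     = 139.2933 + 529.414
     = 668.7073 Nm


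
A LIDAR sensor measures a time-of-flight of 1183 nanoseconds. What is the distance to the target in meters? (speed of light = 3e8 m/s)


tof = 1183 ns = 1.183e-06 s
dist = c * tof / 2
= 3e8 * 1.183e-06 / 2
= 177.45 m


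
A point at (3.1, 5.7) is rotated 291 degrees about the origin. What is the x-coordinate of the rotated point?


x' = x*cos(theta) - y*sin(theta)
cos(291 deg) = 0.3584, sin(291 deg) = -0.9336
x' = 3.1 * 0.3584 - 5.7 * -0.9336
= 1.1109 - -5.3214
= 6.4323


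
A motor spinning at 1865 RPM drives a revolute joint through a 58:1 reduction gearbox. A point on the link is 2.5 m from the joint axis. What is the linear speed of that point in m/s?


omega_motor = 1865 * 2*pi/60 = 195.3023 rad/s
omega_joint = omega_motor / 58 = 3.3673 rad/s
v = omega_joint * r = 3.3673 * 2.5
= 8.4182 m/s


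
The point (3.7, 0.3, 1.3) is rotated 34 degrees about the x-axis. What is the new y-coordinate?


Rotation about x-axis: y' = y*cos(theta) - z*sin(theta)
= 0.3 * 0.829 - 1.3 * 0.5592
= -0.4782


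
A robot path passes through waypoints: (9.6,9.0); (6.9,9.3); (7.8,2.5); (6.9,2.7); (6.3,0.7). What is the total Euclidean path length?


Segment lengths:
  seg1 = sqrt((-2.7)^2 + (0.3)^2) = 2.7166
  seg2 = sqrt((0.9)^2 + (-6.8)^2) = 6.8593
  seg3 = sqrt((-0.9)^2 + (0.2)^2) = 0.922
  seg4 = sqrt((-0.6)^2 + (-2.0)^2) = 2.0881
Total = 12.5859


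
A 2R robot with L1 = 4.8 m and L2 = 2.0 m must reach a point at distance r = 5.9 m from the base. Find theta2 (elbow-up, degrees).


cos(theta2) = (r^2 - L1^2 - L2^2) / (2*L1*L2)
cos(theta2) = (34.81 - 23.04 - 4.0) / 19.2
cos(theta2) = 0.404688
theta2 = 66.1285 degrees


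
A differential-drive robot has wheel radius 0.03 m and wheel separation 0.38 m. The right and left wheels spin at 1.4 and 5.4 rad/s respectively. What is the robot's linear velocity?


vR = r*wR = 0.03*1.4 = 0.042 m/s
vL = r*wL = 0.03*5.4 = 0.162 m/s
v = (vR+vL)/2 = 0.102 m/s
omega = (vR-vL)/L = -0.3158 rad/s
linear velocity = 0.102 m/s


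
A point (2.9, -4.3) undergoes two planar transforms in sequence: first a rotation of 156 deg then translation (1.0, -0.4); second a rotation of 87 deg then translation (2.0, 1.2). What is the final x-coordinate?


After transform 1:
x1 = cos(156)*2.9 - sin(156)*-4.3 + 1.0 = 0.0997
y1 = sin(156)*2.9 + cos(156)*-4.3 + -0.4 = 4.7078
After transform 2:
x2 = cos(87)*0.0997 - sin(87)*4.7078 + 2.0
= -2.6961


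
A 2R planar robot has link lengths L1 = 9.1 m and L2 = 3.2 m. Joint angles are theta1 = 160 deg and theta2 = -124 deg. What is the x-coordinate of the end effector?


Convert angles to radians: theta1 = 2.7925, theta2 = -2.1642
x = L1*cos(theta1) + L2*cos(theta1+theta2)
x = -8.5512 + 2.5889
x = -5.9623


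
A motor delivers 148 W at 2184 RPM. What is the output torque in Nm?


omega = 2184 * 2*pi/60 = 228.7079 rad/s
tau = P / omega = 148 / 228.7079
= 0.6471 Nm


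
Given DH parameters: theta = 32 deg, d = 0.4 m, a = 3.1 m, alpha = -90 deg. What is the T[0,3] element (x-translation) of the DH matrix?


T[0,3] = a * cos(theta)
= 3.1 * cos(32 deg)
= 3.1 * 0.848
= 2.6289


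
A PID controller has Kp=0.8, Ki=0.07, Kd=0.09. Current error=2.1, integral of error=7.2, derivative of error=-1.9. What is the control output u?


u = Kp*e + Ki*int(e) + Kd*de/dt
= 0.8*2.1 + 0.07*7.2 + 0.09*(-1.9)
= 1.68 + 0.504 + -0.171
= 2.013


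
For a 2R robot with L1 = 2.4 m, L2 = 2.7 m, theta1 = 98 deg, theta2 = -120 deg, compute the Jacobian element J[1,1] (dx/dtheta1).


J[1,1] = -L1*sin(t1) - L2*sin(t1+t2)
= -2.4*sin(98) - 2.7*sin(-22)
= -1.3652


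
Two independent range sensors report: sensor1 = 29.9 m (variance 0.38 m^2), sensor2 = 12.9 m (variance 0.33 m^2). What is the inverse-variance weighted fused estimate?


w1 = (1/var1) / (1/var1 + 1/var2)
   = 2.6316 / (2.6316 + 3.0303) = 0.4648
w2 = 1 - w1 = 0.5352
fused = w1*s1 + w2*s2 = 13.8972 + 6.9042
= 20.8014 m


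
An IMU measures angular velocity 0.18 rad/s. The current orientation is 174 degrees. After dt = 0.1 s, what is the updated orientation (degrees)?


delta_theta = w * dt = 0.18 * 0.1 = 0.018 rad
= 1.0313 deg
theta_new = 174 + 1.0313 = 175.0313 deg


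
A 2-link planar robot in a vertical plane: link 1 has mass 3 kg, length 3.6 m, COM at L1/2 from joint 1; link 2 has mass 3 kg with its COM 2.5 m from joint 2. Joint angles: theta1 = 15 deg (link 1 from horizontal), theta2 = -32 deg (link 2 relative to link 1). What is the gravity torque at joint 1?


Horizontal distance from joint 1 to link-1 COM:
  x_c1 = (L1/2)*cos(t1) = 1.8 * 0.9659 = 1.7387 m
Horizontal distance from joint 1 to link-2 COM:
  x_c2 = L1*cos(t1) + Lc2*cos(t1+t2)
       = 3.6*0.9659 + 2.5*0.9563 = 5.8681 m
tau1 = m1*g*x_c1 + m2*g*x_c2
     = 3*9.81*1.7387 + 3*9.81*5.8681
     = 51.169 + 172.698
     = 223.867 Nm


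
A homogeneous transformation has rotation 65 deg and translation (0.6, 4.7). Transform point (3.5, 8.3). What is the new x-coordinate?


x' = cos(theta)*px - sin(theta)*py + tx
= 0.4226*3.5 - 0.9063*8.3 + 0.6
= -5.4432


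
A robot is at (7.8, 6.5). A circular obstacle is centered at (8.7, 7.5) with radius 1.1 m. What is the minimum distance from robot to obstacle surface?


center_dist = sqrt((7.8-8.7)^2 + (6.5-7.5)^2)
= sqrt(0.81 + 1.0)
= 1.3454
min_dist = center_dist - radius = 1.3454 - 1.1 = 0.2454 m


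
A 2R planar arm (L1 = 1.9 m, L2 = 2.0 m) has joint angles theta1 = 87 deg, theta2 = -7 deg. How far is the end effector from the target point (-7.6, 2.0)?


End effector via forward kinematics:
x = L1*cos(t1) + L2*cos(t1+t2) = 0.4467
y = L1*sin(t1) + L2*sin(t1+t2) = 3.867
Distance to target:
d = sqrt((-7.6 - 0.4467)^2 + (2.0 - 3.867)^2)
= sqrt(64.7499 + 3.4857)
= 8.2605 m


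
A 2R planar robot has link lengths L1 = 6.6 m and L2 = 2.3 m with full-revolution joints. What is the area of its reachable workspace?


r_max = L1 + L2 = 8.9 m
r_min = |L1 - L2| = 4.3 m
Area = pi*(r_max^2 - r_min^2)
= pi*(79.21 - 18.49)
= pi * 60.72
= 190.7575 m^2


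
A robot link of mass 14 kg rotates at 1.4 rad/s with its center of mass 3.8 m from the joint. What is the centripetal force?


F = m * omega^2 * r
= 14 * 1.4^2 * 3.8
= 14 * 1.96 * 3.8
= 104.272 N


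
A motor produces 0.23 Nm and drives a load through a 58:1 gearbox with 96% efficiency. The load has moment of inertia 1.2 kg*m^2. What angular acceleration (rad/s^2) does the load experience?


tau_out = tau_motor * N * eta
= 0.23 * 58 * 0.96 = 12.8064 Nm
alpha = tau_out / I = 12.8064 / 1.2
= 10.672 rad/s^2
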